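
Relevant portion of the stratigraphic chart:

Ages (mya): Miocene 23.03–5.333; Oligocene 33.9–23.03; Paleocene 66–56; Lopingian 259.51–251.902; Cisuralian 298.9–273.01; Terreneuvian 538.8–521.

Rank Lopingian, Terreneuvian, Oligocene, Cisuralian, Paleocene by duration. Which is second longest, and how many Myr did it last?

Durations: Lopingian 7.608; Terreneuvian 17.8; Oligocene 10.87; Cisuralian 25.89; Paleocene 10 Myr.
Sorted longest-first: Cisuralian (25.89), Terreneuvian (17.8), Oligocene (10.87), Paleocene (10), Lopingian (7.608).
The second longest is Terreneuvian at 17.8 Myr.

Terreneuvian, 17.8 million years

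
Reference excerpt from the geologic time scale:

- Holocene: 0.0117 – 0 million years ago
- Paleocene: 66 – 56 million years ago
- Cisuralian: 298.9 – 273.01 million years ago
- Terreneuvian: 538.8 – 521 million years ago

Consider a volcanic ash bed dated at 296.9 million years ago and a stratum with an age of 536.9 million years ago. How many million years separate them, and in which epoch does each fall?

Elapsed time: 536.9 − 296.9 = 240 Myr.
296.9 Ma lies within 298.9–273.01 Ma: Cisuralian.
536.9 Ma lies within 538.8–521 Ma: Terreneuvian.

240 million years apart; the first in the Cisuralian, the second in the Terreneuvian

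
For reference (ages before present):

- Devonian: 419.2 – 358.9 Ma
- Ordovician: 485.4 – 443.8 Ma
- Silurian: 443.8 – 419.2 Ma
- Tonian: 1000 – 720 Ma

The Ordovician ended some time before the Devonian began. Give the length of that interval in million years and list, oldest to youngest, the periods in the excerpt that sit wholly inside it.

24.6 million years; Silurian

End of Ordovician = 443.8 Ma; start of Devonian = 419.2 Ma.
Gap = 443.8 − 419.2 = 24.6 Myr.
Periods wholly inside 443.8–419.2 Ma: Silurian (443.8–419.2).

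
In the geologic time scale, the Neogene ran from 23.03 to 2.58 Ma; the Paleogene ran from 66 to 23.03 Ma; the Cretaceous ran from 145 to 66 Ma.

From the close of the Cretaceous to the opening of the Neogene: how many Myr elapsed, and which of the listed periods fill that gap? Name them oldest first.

42.97 million years; Paleogene

The Cretaceous closes at 66 Ma and the Neogene opens at 23.03 Ma, so the interval is 66 − 23.03 = 42.97 Myr.
A period fits inside if it starts at or after 66 Ma and ends at or before 23.03 Ma; oldest first that gives Paleogene.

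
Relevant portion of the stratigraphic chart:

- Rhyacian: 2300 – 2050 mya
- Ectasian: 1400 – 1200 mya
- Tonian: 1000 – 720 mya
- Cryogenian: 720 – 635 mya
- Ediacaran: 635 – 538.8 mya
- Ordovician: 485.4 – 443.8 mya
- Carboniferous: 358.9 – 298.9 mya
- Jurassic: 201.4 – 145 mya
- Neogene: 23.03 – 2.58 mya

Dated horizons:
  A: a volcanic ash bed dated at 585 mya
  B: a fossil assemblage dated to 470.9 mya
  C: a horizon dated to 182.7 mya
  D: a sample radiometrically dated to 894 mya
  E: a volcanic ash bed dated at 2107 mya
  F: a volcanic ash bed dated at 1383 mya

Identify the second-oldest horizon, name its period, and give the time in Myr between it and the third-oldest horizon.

F, in the Ectasian; 489 million years to D

Sorted oldest-first by Ma: E (2107), F (1383), D (894), A (585), B (470.9), C (182.7).
The second oldest is F at 1383 Ma, which lies in 1400–1200 Ma: the Ectasian.
The third oldest is D at 894 Ma; separation = |1383 − 894| = 489 Myr.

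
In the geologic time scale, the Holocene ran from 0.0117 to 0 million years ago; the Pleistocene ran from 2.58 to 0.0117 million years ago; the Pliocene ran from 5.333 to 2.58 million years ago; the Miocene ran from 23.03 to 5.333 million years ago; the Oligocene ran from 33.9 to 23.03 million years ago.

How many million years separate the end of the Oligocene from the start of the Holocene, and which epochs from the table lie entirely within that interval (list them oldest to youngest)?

The Oligocene closes at 23.03 Ma and the Holocene opens at 0.0117 Ma, so the interval is 23.03 − 0.0117 = 23.0183 Myr.
An epoch fits inside if it starts at or after 23.03 Ma and ends at or before 0.0117 Ma; oldest first that gives Miocene, Pliocene, Pleistocene.

23.0183 million years; Miocene, Pliocene, Pleistocene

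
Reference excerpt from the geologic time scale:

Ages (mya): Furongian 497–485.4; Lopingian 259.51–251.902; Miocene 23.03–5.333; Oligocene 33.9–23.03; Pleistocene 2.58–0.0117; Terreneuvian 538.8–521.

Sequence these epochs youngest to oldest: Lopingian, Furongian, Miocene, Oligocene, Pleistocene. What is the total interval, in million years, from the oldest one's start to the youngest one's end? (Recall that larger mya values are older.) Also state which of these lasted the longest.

From the excerpt: Lopingian 259.51–251.902; Furongian 497–485.4; Miocene 23.03–5.333; Oligocene 33.9–23.03; Pleistocene 2.58–0.0117 (Ma).
Larger Ma is earlier, so the oldest is Furongian and the youngest is Pleistocene; youngest to oldest: Pleistocene, Miocene, Oligocene, Lopingian, Furongian.
Oldest start 497 minus youngest end 0.0117 gives 496.9883 Myr overall.
Individual lengths (start − end): Lopingian 7.608; Pleistocene 2.5683; Oligocene 10.87; Miocene 17.697; Furongian 11.6. The largest is Miocene at 17.697 Myr.

Pleistocene → Miocene → Oligocene → Lopingian → Furongian; total span 496.9883 Myr; longest is Miocene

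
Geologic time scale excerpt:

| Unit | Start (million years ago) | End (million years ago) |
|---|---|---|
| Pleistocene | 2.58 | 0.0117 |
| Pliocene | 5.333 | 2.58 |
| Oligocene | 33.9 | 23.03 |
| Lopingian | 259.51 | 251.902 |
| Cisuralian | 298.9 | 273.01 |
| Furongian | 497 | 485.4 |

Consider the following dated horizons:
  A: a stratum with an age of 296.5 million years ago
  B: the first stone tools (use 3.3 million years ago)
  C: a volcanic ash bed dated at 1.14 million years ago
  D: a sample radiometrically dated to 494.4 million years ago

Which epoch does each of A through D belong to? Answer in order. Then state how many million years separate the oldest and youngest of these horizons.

A — Cisuralian; B — Pliocene; C — Pleistocene; D — Furongian; span 493.26 million years

A: 296.5 Ma lies in 298.9–273.01 Ma, so Cisuralian.
B: 3.3 Ma lies in 5.333–2.58 Ma, so Pliocene.
C: 1.14 Ma lies in 2.58–0.0117 Ma, so Pleistocene.
D: 494.4 Ma lies in 497–485.4 Ma, so Furongian.
Oldest = 494.4 Ma, youngest = 1.14 Ma → span 493.26 Myr.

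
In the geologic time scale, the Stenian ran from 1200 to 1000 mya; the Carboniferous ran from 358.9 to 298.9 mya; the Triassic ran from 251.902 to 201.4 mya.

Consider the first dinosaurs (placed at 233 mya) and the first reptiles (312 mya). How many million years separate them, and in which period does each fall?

Elapsed time: 312 − 233 = 79 Myr.
233 Ma lies within 251.902–201.4 Ma: Triassic.
312 Ma lies within 358.9–298.9 Ma: Carboniferous.

79 million years apart; the first in the Triassic, the second in the Carboniferous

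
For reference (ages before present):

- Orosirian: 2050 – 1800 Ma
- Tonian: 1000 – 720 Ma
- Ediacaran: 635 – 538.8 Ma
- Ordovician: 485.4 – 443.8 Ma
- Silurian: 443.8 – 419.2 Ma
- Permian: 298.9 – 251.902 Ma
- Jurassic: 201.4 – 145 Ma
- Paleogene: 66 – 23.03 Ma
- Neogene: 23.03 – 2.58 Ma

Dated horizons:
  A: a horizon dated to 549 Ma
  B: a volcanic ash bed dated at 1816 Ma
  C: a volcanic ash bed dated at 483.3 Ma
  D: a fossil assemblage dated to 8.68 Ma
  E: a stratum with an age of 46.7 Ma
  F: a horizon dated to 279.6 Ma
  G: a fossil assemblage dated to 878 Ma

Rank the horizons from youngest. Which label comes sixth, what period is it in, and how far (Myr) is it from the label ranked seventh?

Sorted youngest-first by Ma: D (8.68), E (46.7), F (279.6), C (483.3), A (549), G (878), B (1816).
The sixth youngest is G at 878 Ma, which lies in 1000–720 Ma: the Tonian.
The seventh youngest is B at 1816 Ma; separation = |878 − 1816| = 938 Myr.

G, in the Tonian; 938 million years to B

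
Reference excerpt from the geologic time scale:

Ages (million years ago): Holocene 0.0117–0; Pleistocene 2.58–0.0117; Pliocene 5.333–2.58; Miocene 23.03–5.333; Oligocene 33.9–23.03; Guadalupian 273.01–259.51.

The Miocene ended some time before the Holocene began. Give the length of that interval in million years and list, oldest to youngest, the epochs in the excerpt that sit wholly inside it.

End of Miocene = 5.333 Ma; start of Holocene = 0.0117 Ma.
Gap = 5.333 − 0.0117 = 5.3213 Myr.
Epochs wholly inside 5.333–0.0117 Ma: Pliocene (5.333–2.58), Pleistocene (2.58–0.0117).

5.3213 million years; Pliocene, Pleistocene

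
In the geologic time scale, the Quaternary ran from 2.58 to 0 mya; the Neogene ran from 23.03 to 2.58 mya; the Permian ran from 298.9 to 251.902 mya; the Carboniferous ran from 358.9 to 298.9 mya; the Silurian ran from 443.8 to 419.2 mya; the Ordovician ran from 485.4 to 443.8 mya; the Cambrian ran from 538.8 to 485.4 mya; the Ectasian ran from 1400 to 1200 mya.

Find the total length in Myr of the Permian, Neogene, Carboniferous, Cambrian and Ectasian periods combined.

Each duration: Permian = 46.998; Neogene = 20.45; Carboniferous = 60; Cambrian = 53.4; Ectasian = 200.
Sum: 46.998 + 20.45 + 60 + 53.4 + 200 = 380.848 Myr.

380.848 million years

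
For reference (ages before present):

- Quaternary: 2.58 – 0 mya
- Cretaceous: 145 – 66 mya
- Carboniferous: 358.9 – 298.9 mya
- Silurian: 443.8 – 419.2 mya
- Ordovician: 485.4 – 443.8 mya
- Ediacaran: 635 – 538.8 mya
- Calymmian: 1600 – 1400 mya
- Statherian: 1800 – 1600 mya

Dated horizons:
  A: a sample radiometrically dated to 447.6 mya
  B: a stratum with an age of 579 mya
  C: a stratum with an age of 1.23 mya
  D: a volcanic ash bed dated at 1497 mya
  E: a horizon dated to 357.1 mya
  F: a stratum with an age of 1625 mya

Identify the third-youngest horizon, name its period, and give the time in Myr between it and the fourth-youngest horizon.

A, in the Ordovician; 131.4 million years to B

Smaller Ma means younger, so youngest first: C 1.23 < E 357.1 < A 447.6 < B 579 < D 1497 < F 1625.
Counting 3 along gives A (447.6 Ma); the excerpt puts that inside the Ordovician, 485.4–443.8 Ma.
Next in line is B (579 Ma), and 579 − 447.6 = 131.4 Myr.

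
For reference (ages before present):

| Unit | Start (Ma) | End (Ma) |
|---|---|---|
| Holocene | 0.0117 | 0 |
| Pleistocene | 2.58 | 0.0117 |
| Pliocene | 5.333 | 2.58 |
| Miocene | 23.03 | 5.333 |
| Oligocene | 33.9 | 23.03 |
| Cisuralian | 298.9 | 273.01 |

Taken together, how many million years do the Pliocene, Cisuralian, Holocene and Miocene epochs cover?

46.3517 million years

Each duration: Pliocene = 2.753; Cisuralian = 25.89; Holocene = 0.0117; Miocene = 17.697.
Sum: 2.753 + 25.89 + 0.0117 + 17.697 = 46.3517 Myr.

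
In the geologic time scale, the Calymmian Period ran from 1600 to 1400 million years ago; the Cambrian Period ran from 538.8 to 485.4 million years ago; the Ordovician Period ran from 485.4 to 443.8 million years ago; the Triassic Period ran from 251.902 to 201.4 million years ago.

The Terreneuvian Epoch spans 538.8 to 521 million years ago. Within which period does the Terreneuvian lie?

The Terreneuvian (538.8–521 Ma) lies entirely within 538.8–485.4 Ma, the Cambrian Period.

Cambrian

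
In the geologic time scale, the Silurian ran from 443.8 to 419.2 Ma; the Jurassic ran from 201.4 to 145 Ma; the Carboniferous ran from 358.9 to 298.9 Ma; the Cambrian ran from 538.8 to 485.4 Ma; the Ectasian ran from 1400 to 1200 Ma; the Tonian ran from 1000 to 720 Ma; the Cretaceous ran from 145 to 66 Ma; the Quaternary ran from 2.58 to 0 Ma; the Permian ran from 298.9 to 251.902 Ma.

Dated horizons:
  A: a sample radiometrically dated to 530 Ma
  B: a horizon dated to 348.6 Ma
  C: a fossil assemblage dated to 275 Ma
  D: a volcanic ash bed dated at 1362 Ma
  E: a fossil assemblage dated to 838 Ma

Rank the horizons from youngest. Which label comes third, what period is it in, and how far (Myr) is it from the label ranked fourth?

A, in the Cambrian; 308 million years to E

Smaller Ma means younger, so youngest first: C 275 < B 348.6 < A 530 < E 838 < D 1362.
Counting 3 along gives A (530 Ma); the excerpt puts that inside the Cambrian, 538.8–485.4 Ma.
Next in line is E (838 Ma), and 838 − 530 = 308 Myr.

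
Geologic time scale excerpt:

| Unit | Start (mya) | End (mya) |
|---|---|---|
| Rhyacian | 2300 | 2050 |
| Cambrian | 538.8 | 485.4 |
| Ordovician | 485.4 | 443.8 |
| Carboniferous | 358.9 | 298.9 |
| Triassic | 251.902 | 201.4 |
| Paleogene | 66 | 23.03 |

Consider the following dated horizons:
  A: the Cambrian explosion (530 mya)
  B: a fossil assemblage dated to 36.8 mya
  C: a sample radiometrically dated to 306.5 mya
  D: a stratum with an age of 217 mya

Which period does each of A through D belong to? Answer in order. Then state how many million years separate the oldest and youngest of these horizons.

A: 530 Ma lies in 538.8–485.4 Ma, so Cambrian.
B: 36.8 Ma lies in 66–23.03 Ma, so Paleogene.
C: 306.5 Ma lies in 358.9–298.9 Ma, so Carboniferous.
D: 217 Ma lies in 251.902–201.4 Ma, so Triassic.
Oldest = 530 Ma, youngest = 36.8 Ma → span 493.2 Myr.

A — Cambrian; B — Paleogene; C — Carboniferous; D — Triassic; span 493.2 million years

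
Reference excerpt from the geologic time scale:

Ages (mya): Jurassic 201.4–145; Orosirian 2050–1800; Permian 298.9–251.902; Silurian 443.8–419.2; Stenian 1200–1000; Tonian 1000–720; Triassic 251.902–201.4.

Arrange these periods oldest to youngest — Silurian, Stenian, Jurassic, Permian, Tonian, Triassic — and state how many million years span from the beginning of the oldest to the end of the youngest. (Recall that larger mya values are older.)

Stenian → Tonian → Silurian → Permian → Triassic → Jurassic; total span 1055 Myr

From the excerpt: Silurian 443.8–419.2; Stenian 1200–1000; Jurassic 201.4–145; Permian 298.9–251.902; Tonian 1000–720; Triassic 251.902–201.4 (Ma).
Larger Ma is earlier, so the oldest is Stenian and the youngest is Jurassic; oldest to youngest: Stenian, Tonian, Silurian, Permian, Triassic, Jurassic.
Oldest start 1200 minus youngest end 145 gives 1055 Myr overall.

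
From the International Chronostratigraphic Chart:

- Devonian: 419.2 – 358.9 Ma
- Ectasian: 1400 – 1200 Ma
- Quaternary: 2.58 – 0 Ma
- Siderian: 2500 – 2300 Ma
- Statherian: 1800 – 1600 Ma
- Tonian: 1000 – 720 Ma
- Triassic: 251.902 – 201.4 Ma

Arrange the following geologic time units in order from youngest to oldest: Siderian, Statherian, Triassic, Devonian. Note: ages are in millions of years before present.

The oldest of these is Siderian (starts 2500 Ma) and the youngest is Triassic (ends 201.4 Ma).
In between, by decreasing start age: Statherian (1800), Devonian (419.2).
Listing youngest first means reversing that sequence.

Triassic → Devonian → Statherian → Siderian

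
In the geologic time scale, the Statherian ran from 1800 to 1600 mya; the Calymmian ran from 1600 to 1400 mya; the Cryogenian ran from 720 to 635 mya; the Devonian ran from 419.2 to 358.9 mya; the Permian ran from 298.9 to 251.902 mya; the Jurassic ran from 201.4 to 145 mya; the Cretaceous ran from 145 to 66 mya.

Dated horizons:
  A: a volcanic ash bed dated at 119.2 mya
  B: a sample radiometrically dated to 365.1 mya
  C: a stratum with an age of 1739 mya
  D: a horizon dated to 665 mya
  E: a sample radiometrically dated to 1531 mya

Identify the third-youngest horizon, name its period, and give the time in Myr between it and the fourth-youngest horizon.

Smaller Ma means younger, so youngest first: A 119.2 < B 365.1 < D 665 < E 1531 < C 1739.
Counting 3 along gives D (665 Ma); the excerpt puts that inside the Cryogenian, 720–635 Ma.
Next in line is E (1531 Ma), and 1531 − 665 = 866 Myr.

D, in the Cryogenian; 866 million years to E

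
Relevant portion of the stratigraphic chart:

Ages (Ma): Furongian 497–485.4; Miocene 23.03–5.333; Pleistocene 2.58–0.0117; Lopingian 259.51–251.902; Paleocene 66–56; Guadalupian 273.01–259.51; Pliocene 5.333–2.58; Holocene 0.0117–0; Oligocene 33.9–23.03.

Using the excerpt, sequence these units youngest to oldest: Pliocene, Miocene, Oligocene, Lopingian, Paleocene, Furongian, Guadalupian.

Pliocene, Miocene, Oligocene, Paleocene, Lopingian, Guadalupian, Furongian

Read off each span (Ma): Pliocene 5.333–2.58; Miocene 23.03–5.333; Oligocene 33.9–23.03; Lopingian 259.51–251.902; Paleocene 66–56; Furongian 497–485.4; Guadalupian 273.01–259.51.
Larger Ma is older, so oldest→youngest is Furongian, Guadalupian, Lopingian, Paleocene, Oligocene, Miocene, Pliocene; reverse it for youngest→oldest.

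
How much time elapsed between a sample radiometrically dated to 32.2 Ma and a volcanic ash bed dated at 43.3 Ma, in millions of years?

11.1 million years

43.3 − 32.2 = 11.1 million years.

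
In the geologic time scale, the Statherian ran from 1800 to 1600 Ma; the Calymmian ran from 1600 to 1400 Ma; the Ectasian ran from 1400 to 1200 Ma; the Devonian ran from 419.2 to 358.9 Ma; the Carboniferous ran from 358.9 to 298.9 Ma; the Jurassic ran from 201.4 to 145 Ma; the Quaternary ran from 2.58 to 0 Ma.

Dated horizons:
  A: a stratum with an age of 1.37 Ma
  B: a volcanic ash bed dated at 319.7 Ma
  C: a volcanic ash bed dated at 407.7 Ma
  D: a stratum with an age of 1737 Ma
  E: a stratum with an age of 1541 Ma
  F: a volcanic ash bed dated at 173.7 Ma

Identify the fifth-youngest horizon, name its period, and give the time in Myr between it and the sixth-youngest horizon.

Sorted youngest-first by Ma: A (1.37), F (173.7), B (319.7), C (407.7), E (1541), D (1737).
The fifth youngest is E at 1541 Ma, which lies in 1600–1400 Ma: the Calymmian.
The sixth youngest is D at 1737 Ma; separation = |1541 − 1737| = 196 Myr.

E, in the Calymmian; 196 million years to D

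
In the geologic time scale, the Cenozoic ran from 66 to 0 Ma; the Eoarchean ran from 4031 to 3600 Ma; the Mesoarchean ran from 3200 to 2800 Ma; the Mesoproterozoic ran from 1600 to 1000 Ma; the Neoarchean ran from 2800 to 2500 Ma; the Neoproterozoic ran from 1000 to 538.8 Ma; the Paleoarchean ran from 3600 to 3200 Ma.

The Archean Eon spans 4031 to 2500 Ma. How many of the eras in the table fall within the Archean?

Eras inside 4031–2500 Ma: Eoarchean, Paleoarchean, Mesoarchean, Neoarchean — 4 in total.

4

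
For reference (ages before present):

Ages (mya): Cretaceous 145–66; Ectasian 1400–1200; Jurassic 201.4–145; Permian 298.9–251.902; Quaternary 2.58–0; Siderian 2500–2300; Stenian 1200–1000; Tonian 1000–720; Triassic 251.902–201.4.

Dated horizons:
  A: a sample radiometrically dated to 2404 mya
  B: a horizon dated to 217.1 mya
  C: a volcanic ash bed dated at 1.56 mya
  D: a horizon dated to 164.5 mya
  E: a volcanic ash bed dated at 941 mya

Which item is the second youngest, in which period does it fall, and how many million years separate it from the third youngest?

D, in the Jurassic; 52.6 million years to B

Smaller Ma means younger, so youngest first: C 1.56 < D 164.5 < B 217.1 < E 941 < A 2404.
Counting 2 along gives D (164.5 Ma); the excerpt puts that inside the Jurassic, 201.4–145 Ma.
Next in line is B (217.1 Ma), and 217.1 − 164.5 = 52.6 Myr.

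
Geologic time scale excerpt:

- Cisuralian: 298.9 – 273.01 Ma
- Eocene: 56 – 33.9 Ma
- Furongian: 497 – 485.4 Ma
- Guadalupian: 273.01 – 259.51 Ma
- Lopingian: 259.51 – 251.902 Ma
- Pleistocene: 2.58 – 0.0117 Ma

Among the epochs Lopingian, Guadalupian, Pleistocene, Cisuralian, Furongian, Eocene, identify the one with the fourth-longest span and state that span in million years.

Start − end for each: Lopingian 259.51 − 251.902 = 7.608; Guadalupian 273.01 − 259.51 = 13.5; Pleistocene 2.58 − 0.0117 = 2.5683; Cisuralian 298.9 − 273.01 = 25.89; Furongian 497 − 485.4 = 11.6; Eocene 56 − 33.9 = 22.1.
Ranking these from longest: Cisuralian > Eocene > Guadalupian > Furongian > Lopingian > Pleistocene.
Position 4 in that ranking is Furongian, which lasted 11.6 Myr.

Furongian, 11.6 million years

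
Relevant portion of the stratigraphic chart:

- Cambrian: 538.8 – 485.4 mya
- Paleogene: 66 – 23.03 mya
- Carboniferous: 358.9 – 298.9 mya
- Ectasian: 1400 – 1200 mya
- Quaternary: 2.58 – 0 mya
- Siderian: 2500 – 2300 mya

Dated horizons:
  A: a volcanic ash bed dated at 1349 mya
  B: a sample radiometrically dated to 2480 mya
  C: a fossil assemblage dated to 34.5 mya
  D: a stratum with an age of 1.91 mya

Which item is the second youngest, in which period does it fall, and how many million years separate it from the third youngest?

Sorted youngest-first by Ma: D (1.91), C (34.5), A (1349), B (2480).
The second youngest is C at 34.5 Ma, which lies in 66–23.03 Ma: the Paleogene.
The third youngest is A at 1349 Ma; separation = |34.5 − 1349| = 1314.5 Myr.

C, in the Paleogene; 1314.5 million years to A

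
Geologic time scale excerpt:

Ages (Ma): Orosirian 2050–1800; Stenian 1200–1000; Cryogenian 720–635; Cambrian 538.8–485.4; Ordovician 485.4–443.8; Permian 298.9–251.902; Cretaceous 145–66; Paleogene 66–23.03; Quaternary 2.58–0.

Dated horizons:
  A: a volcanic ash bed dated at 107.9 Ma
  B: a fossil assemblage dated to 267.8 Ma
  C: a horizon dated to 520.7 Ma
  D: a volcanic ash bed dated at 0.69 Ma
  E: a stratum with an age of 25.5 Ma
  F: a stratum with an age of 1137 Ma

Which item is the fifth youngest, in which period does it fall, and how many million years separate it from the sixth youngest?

Sorted youngest-first by Ma: D (0.69), E (25.5), A (107.9), B (267.8), C (520.7), F (1137).
The fifth youngest is C at 520.7 Ma, which lies in 538.8–485.4 Ma: the Cambrian.
The sixth youngest is F at 1137 Ma; separation = |520.7 − 1137| = 616.3 Myr.

C, in the Cambrian; 616.3 million years to F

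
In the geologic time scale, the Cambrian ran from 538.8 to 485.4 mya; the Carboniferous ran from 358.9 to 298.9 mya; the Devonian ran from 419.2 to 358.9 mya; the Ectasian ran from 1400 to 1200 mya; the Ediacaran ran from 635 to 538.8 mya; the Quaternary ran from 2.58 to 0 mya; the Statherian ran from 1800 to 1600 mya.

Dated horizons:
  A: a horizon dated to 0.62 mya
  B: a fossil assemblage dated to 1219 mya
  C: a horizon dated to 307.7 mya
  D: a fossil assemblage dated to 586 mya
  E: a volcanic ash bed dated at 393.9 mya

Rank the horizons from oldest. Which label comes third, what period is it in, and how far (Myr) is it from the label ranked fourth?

E, in the Devonian; 86.2 million years to C

Sorted oldest-first by Ma: B (1219), D (586), E (393.9), C (307.7), A (0.62).
The third oldest is E at 393.9 Ma, which lies in 419.2–358.9 Ma: the Devonian.
The fourth oldest is C at 307.7 Ma; separation = |393.9 − 307.7| = 86.2 Myr.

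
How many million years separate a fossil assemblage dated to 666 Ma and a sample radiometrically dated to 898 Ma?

232 million years

898 − 666 = 232 million years.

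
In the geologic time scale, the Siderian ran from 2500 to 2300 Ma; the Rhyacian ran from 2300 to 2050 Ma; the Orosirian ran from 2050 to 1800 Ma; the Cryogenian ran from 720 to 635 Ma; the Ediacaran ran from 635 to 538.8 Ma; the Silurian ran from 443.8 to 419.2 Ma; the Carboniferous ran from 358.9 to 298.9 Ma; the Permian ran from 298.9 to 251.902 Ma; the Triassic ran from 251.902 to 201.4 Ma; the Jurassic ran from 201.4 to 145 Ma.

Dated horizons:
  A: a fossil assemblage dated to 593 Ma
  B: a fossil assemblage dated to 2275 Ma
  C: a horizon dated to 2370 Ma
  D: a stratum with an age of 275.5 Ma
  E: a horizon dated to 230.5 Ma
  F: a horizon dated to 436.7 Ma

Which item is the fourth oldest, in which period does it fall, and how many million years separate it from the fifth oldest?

F, in the Silurian; 161.2 million years to D

Sorted oldest-first by Ma: C (2370), B (2275), A (593), F (436.7), D (275.5), E (230.5).
The fourth oldest is F at 436.7 Ma, which lies in 443.8–419.2 Ma: the Silurian.
The fifth oldest is D at 275.5 Ma; separation = |436.7 − 275.5| = 161.2 Myr.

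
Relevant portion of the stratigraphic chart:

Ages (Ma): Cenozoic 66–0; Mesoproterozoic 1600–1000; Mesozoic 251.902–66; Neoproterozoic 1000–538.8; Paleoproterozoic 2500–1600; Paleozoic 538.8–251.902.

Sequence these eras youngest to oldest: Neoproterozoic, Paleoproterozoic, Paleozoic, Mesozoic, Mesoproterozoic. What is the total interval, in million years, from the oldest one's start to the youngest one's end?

Mesozoic → Paleozoic → Neoproterozoic → Mesoproterozoic → Paleoproterozoic; total span 2434 Myr

Start ages (Ma): Paleoproterozoic 2500, Mesoproterozoic 1600, Neoproterozoic 1000, Paleozoic 538.8, Mesozoic 251.902.
Ordered youngest to oldest: Mesozoic, Paleozoic, Neoproterozoic, Mesoproterozoic, Paleoproterozoic.
Span = 2500 − 66 = 2434 Myr.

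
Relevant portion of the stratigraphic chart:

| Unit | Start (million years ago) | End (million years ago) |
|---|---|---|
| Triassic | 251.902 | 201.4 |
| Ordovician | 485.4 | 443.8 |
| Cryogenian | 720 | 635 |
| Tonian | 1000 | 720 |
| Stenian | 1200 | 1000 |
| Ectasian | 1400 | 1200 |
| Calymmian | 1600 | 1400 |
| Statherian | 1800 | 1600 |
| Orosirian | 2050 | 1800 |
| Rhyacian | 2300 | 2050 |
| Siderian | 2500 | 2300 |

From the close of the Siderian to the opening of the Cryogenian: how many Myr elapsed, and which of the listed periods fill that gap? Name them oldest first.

End of Siderian = 2300 Ma; start of Cryogenian = 720 Ma.
Gap = 2300 − 720 = 1580 Myr.
Periods wholly inside 2300–720 Ma: Rhyacian (2300–2050), Orosirian (2050–1800), Statherian (1800–1600), Calymmian (1600–1400), Ectasian (1400–1200), Stenian (1200–1000), Tonian (1000–720).

1580 million years; Rhyacian, Orosirian, Statherian, Calymmian, Ectasian, Stenian, Tonian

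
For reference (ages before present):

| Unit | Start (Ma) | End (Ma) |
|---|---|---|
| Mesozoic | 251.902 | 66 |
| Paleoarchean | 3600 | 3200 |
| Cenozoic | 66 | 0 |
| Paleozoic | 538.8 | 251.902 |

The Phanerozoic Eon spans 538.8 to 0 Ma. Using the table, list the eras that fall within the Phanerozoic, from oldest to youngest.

Eras with both bounds inside 538.8–0 Ma: Paleozoic (538.8–251.902), Mesozoic (251.902–66), Cenozoic (66–0).

Paleozoic, Mesozoic, Cenozoic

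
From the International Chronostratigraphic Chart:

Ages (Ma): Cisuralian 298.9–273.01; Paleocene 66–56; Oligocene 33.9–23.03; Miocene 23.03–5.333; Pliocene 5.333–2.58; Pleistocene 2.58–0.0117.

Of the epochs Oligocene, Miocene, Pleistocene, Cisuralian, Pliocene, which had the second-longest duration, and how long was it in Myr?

Miocene, 17.697 million years

Durations: Oligocene 10.87; Miocene 17.697; Pleistocene 2.5683; Cisuralian 25.89; Pliocene 2.753 Myr.
Sorted longest-first: Cisuralian (25.89), Miocene (17.697), Oligocene (10.87), Pliocene (2.753), Pleistocene (2.5683).
The second longest is Miocene at 17.697 Myr.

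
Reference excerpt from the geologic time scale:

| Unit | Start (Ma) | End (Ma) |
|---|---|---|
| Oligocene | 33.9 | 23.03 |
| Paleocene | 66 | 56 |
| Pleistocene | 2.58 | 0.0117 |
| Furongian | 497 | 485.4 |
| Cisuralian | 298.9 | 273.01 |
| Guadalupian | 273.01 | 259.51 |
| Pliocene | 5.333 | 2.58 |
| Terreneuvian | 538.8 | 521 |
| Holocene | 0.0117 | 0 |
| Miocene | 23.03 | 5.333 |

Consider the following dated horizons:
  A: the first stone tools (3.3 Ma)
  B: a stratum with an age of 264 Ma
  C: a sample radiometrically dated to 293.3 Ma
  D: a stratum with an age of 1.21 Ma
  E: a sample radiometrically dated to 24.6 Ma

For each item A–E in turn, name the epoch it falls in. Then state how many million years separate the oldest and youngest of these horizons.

A: 3.3 Ma lies in 5.333–2.58 Ma, so Pliocene.
B: 264 Ma lies in 273.01–259.51 Ma, so Guadalupian.
C: 293.3 Ma lies in 298.9–273.01 Ma, so Cisuralian.
D: 1.21 Ma lies in 2.58–0.0117 Ma, so Pleistocene.
E: 24.6 Ma lies in 33.9–23.03 Ma, so Oligocene.
Oldest = 293.3 Ma, youngest = 1.21 Ma → span 292.09 Myr.

A — Pliocene; B — Guadalupian; C — Cisuralian; D — Pleistocene; E — Oligocene; span 292.09 million years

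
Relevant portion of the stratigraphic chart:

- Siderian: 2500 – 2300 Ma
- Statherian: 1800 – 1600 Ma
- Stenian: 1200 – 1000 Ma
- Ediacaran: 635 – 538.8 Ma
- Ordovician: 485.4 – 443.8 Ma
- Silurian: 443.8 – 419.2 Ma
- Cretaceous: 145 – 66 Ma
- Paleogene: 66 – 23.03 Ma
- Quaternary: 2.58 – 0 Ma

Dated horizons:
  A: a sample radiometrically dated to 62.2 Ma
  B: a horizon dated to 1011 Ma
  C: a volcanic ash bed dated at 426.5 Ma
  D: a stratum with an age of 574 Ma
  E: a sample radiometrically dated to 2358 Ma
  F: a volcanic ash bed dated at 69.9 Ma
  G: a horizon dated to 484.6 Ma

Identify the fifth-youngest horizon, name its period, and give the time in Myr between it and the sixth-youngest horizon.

Smaller Ma means younger, so youngest first: A 62.2 < F 69.9 < C 426.5 < G 484.6 < D 574 < B 1011 < E 2358.
Counting 5 along gives D (574 Ma); the excerpt puts that inside the Ediacaran, 635–538.8 Ma.
Next in line is B (1011 Ma), and 1011 − 574 = 437 Myr.

D, in the Ediacaran; 437 million years to B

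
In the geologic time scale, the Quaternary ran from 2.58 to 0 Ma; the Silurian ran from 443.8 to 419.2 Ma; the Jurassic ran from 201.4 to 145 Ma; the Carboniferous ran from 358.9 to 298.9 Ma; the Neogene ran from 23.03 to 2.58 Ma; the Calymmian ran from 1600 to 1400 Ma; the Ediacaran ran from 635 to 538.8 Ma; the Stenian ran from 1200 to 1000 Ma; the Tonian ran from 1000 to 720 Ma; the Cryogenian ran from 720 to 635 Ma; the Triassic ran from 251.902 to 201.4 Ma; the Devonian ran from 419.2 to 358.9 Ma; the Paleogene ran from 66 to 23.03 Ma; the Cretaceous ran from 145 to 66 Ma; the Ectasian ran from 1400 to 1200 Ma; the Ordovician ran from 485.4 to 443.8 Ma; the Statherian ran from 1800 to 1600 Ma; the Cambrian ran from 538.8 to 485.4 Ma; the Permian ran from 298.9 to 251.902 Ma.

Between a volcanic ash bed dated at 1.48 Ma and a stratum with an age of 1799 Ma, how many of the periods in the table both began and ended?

17

1799 Ma sits inside the Statherian (1800–1600) and 1.48 Ma inside the Quaternary (2.58–0); neither of those is wholly between the two dates.
The listed periods lying completely between them are Calymmian, Ectasian, Stenian, Tonian, Cryogenian, Ediacaran, Cambrian, Ordovician, Silurian, Devonian, Carboniferous, Permian, Triassic, Jurassic, Cretaceous, Paleogene, Neogene — 17 in all.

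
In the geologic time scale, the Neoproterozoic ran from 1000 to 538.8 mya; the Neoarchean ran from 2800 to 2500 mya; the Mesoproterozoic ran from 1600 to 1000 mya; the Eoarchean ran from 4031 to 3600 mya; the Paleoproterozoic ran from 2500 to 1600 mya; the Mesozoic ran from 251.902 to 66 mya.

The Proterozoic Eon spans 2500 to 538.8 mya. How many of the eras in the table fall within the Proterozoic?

Eras inside 2500–538.8 Ma: Paleoproterozoic, Mesoproterozoic, Neoproterozoic — 3 in total.

3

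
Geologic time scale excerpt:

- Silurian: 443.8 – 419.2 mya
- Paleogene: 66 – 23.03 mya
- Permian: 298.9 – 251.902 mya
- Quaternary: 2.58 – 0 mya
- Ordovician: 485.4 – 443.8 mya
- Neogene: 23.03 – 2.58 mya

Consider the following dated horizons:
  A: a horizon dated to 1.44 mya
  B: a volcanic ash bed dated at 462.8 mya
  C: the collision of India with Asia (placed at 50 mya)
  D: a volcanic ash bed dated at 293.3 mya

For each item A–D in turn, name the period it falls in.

A — Quaternary; B — Ordovician; C — Paleogene; D — Permian

A: 1.44 Ma lies in 2.58–0 Ma, so Quaternary.
B: 462.8 Ma lies in 485.4–443.8 Ma, so Ordovician.
C: 50 Ma lies in 66–23.03 Ma, so Paleogene.
D: 293.3 Ma lies in 298.9–251.902 Ma, so Permian.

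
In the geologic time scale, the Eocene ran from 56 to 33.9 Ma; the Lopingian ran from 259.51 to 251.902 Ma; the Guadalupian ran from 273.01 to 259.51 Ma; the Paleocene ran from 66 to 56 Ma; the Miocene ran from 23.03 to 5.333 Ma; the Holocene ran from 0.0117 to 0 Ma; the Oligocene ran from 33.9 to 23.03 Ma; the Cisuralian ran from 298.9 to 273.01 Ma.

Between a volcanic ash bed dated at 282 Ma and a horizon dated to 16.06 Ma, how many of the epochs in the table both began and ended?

282 Ma sits inside the Cisuralian (298.9–273.01) and 16.06 Ma inside the Miocene (23.03–5.333); neither of those is wholly between the two dates.
The listed epochs lying completely between them are Guadalupian, Lopingian, Paleocene, Eocene, Oligocene — 5 in all.

5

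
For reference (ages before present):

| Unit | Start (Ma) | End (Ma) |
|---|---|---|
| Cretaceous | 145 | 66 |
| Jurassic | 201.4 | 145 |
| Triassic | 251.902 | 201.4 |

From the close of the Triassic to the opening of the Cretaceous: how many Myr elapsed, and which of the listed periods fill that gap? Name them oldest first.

End of Triassic = 201.4 Ma; start of Cretaceous = 145 Ma.
Gap = 201.4 − 145 = 56.4 Myr.
Periods wholly inside 201.4–145 Ma: Jurassic (201.4–145).

56.4 million years; Jurassic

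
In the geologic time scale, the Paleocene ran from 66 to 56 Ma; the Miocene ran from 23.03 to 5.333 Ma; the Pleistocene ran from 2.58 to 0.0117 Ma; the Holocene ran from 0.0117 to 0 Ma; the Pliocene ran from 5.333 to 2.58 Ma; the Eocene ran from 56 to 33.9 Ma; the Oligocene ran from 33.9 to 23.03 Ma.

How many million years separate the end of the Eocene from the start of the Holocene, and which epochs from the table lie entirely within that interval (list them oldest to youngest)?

33.8883 million years; Oligocene, Miocene, Pliocene, Pleistocene

The Eocene closes at 33.9 Ma and the Holocene opens at 0.0117 Ma, so the interval is 33.9 − 0.0117 = 33.8883 Myr.
An epoch fits inside if it starts at or after 33.9 Ma and ends at or before 0.0117 Ma; oldest first that gives Oligocene, Miocene, Pliocene, Pleistocene.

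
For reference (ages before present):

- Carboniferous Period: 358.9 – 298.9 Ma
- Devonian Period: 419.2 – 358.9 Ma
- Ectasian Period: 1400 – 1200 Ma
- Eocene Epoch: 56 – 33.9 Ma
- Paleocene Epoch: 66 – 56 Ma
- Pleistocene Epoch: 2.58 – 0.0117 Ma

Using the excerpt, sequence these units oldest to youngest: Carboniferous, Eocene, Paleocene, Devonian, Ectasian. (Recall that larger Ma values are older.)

The oldest of these is Ectasian (starts 1400 Ma) and the youngest is Eocene (ends 33.9 Ma).
In between, by decreasing start age: Devonian (419.2), Carboniferous (358.9), Paleocene (66).

Ectasian, Devonian, Carboniferous, Paleocene, Eocene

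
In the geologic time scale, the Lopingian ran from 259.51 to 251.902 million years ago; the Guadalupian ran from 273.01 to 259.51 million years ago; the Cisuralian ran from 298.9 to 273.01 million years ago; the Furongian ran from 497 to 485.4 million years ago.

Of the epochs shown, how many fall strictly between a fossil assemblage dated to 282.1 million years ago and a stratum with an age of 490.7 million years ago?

0

The older date is 490.7 Ma and the younger is 282.1 Ma.
No epoch both begins after 490.7 Ma and ends before 282.1 Ma, so the count is 0.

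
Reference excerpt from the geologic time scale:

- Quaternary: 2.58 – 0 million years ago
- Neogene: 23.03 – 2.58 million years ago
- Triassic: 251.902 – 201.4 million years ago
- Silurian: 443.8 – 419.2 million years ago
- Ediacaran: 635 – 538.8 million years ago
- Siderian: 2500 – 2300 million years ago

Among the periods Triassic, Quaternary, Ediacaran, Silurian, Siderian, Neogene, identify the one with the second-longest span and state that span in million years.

Ediacaran, 96.2 million years

Durations: Triassic 50.502; Quaternary 2.58; Ediacaran 96.2; Silurian 24.6; Siderian 200; Neogene 20.45 Myr.
Sorted longest-first: Siderian (200), Ediacaran (96.2), Triassic (50.502), Silurian (24.6), Neogene (20.45), Quaternary (2.58).
The second longest is Ediacaran at 96.2 Myr.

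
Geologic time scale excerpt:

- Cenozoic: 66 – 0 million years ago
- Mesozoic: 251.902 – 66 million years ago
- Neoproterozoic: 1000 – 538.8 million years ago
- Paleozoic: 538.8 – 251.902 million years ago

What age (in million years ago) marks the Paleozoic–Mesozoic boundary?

251.902 million years ago

The Paleozoic ends and the Mesozoic begins at 251.902 million years ago.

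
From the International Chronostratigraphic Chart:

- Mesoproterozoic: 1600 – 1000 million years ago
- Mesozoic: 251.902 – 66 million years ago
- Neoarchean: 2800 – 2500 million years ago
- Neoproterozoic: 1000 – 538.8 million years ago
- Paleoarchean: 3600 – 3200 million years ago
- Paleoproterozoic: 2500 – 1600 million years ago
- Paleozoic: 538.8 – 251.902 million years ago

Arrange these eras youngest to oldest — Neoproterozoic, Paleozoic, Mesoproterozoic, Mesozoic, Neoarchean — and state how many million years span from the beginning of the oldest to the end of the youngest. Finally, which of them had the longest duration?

Mesozoic, Paleozoic, Neoproterozoic, Mesoproterozoic, Neoarchean; total span 2734 Myr; longest is Mesoproterozoic

Start ages (Ma): Neoarchean 2800, Mesoproterozoic 1600, Neoproterozoic 1000, Paleozoic 538.8, Mesozoic 251.902.
Ordered youngest to oldest: Mesozoic, Paleozoic, Neoproterozoic, Mesoproterozoic, Neoarchean.
Span = 2800 − 66 = 2734 Myr.
Durations: Mesoproterozoic 600, Neoproterozoic 461.2, Mesozoic 185.902, Neoarchean 300, Paleozoic 286.898 → longest is Mesoproterozoic (600 Myr).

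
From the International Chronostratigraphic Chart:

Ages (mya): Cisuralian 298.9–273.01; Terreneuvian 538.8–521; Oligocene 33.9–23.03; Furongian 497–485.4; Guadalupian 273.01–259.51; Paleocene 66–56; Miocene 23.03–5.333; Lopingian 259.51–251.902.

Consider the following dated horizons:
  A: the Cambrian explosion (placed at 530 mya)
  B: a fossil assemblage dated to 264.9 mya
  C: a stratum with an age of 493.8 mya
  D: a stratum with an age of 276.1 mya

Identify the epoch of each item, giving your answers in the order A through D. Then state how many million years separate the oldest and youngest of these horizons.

Match each age against the start–end ranges in the excerpt: A = 530 Ma → Terreneuvian (538.8–521); B = 264.9 Ma → Guadalupian (273.01–259.51); C = 493.8 Ma → Furongian (497–485.4); D = 276.1 Ma → Cisuralian (298.9–273.01).
The largest age is 530 Ma and the smallest is 264.9 Ma; their difference is 265.1 Myr.

A — Terreneuvian; B — Guadalupian; C — Furongian; D — Cisuralian; span 265.1 million years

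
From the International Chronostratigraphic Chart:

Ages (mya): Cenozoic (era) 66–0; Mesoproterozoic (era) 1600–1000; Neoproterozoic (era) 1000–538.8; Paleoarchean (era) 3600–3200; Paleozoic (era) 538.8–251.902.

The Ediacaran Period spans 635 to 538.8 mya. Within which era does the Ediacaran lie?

The Ediacaran (635–538.8 Ma) lies entirely within 1000–538.8 Ma, the Neoproterozoic Era.

Neoproterozoic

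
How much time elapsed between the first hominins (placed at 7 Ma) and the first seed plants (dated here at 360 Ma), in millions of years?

360 − 7 = 353 million years.

353 million years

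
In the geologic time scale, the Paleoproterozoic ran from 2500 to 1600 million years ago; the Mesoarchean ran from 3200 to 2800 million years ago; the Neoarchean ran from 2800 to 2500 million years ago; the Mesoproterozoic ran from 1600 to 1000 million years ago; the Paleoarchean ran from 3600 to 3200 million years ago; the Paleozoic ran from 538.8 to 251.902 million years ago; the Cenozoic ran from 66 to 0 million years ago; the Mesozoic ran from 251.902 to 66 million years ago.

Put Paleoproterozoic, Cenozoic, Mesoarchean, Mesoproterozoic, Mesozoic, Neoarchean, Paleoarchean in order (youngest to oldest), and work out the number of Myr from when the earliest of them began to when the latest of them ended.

Start ages (Ma): Paleoarchean 3600, Mesoarchean 3200, Neoarchean 2800, Paleoproterozoic 2500, Mesoproterozoic 1600, Mesozoic 251.902, Cenozoic 66.
Ordered youngest to oldest: Cenozoic, Mesozoic, Mesoproterozoic, Paleoproterozoic, Neoarchean, Mesoarchean, Paleoarchean.
Span = 3600 − 0 = 3600 Myr.

Cenozoic → Mesozoic → Mesoproterozoic → Paleoproterozoic → Neoarchean → Mesoarchean → Paleoarchean; total span 3600 Myr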